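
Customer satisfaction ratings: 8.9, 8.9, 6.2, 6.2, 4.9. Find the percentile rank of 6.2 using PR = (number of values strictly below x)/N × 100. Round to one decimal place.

N = 5.
Strictly below 6.2: 1. Equal to 6.2: 2.
PR = 1/5 × 100 = 20.0

20.0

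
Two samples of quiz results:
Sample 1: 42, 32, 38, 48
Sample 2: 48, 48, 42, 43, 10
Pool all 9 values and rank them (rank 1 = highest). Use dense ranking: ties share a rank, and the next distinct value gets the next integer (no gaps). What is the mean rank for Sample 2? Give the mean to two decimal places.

2.60

Sorted (descending): 48, 48, 48, 43, 42, 42, 38, 32, 10
The 3 values of 48 share dense rank 1.
The 2 values of 42 share dense rank 3.
Remaining distinct values take the next consecutive integers.
Sample 2 values → pooled ranks: 48→1, 48→1, 42→3, 43→2, 10→6
Mean rank = (1 + 1 + 3 + 2 + 6) / 5 = 2.60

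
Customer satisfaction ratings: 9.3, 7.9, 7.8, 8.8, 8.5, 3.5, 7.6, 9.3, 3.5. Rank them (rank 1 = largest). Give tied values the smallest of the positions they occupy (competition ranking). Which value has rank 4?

Sorted (descending): 9.3, 9.3, 8.8, 8.5, 7.9, 7.8, 7.6, 3.5, 3.5
The 2 values of 9.3 occupy positions 1–2 → each gets rank 1.
The 2 values of 3.5 occupy positions 8–9 → each gets rank 8.
Rank 4 → value 8.5.

8.5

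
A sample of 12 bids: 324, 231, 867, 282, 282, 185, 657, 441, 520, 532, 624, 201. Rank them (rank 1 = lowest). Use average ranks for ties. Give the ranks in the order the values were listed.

6, 3, 12, 4.5, 4.5, 1, 11, 7, 8, 9, 10, 2

Sorted (ascending): 185, 201, 231, 282, 282, 324, 441, 520, 532, 624, 657, 867
The 2 values of 282 occupy positions 4–5 → average rank (4+5)/2 = 4.5.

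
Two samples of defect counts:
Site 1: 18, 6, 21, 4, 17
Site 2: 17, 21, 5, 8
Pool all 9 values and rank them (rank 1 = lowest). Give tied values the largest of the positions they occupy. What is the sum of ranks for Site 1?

26

Sorted (ascending): 4, 5, 6, 8, 17, 17, 18, 21, 21
The 2 values of 17 occupy positions 5–6 → each gets rank 6.
The 2 values of 21 occupy positions 8–9 → each gets rank 9.
Site 1 values → pooled ranks: 18→7, 6→3, 21→9, 4→1, 17→6
Rank sum = 7 + 3 + 9 + 1 + 6 = 26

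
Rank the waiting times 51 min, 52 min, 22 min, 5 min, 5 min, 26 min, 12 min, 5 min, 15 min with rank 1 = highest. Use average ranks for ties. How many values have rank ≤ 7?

Sorted (descending): 52, 51, 26, 22, 15, 12, 5, 5, 5
The 3 values of 5 occupy positions 7–9 → average rank 8.
Ranks ≤ 7: {1, 2, 3, 4, 5, 6} → 6 values.

6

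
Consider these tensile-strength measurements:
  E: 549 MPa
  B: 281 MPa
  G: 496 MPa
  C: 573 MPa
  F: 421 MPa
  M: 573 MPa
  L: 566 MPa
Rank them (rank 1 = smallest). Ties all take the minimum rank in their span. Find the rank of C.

6

Sorted (ascending): 281, 421, 496, 549, 566, 573, 573
The 2 values of 573 occupy positions 6–7 → each gets rank 6.
C has value 573 MPa → rank 6.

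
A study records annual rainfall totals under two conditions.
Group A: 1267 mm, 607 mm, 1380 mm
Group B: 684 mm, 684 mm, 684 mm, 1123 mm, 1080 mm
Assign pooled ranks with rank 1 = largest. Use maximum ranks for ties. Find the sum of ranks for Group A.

Sorted (descending): 1380, 1267, 1123, 1080, 684, 684, 684, 607
The 3 values of 684 occupy positions 5–7 → each gets rank 7.
Group A values → pooled ranks: 1267→2, 607→8, 1380→1
Rank sum = 2 + 8 + 1 = 11

11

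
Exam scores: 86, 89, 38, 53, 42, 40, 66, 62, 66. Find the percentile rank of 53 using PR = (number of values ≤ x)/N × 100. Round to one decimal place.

N = 9.
Strictly below 53: 3. Equal to 53: 1.
PR = 4/9 × 100 = 44.4

44.4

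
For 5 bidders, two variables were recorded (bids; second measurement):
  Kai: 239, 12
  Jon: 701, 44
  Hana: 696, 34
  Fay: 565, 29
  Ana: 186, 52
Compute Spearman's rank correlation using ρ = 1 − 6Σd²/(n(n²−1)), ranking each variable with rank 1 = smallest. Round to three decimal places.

Ranks of variable 1: 2, 5, 4, 3, 1
Ranks of variable 2: 1, 4, 3, 2, 5
d = r₁ − r₂: 1, 1, 1, 1, -4
d²: 1, 1, 1, 1, 16; Σd² = 20
ρ = 1 − 6·20/(5·24) = 1 − 120/120 = 0.000

0.000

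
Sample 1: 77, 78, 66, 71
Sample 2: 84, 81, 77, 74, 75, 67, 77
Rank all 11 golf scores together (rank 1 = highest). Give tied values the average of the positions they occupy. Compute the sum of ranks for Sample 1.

Sorted (descending): 84, 81, 78, 77, 77, 77, 75, 74, 71, 67, 66
The 3 values of 77 occupy positions 4–6 → average rank 5.
Sample 1 values → pooled ranks: 77→5, 78→3, 66→11, 71→9
Rank sum = 5 + 3 + 11 + 9 = 28

28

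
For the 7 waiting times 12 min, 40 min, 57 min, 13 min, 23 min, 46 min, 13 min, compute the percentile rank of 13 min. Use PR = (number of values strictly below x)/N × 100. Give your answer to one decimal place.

N = 7.
Strictly below 13: 1. Equal to 13: 2.
PR = 1/7 × 100 = 14.3

14.3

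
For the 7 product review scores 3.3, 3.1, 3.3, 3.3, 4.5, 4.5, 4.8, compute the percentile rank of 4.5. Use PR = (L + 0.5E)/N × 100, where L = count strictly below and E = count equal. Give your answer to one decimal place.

71.4

N = 7.
Strictly below 4.5: 4. Equal to 4.5: 2.
PR = (4 + 0.5·2)/7 × 100 = 71.4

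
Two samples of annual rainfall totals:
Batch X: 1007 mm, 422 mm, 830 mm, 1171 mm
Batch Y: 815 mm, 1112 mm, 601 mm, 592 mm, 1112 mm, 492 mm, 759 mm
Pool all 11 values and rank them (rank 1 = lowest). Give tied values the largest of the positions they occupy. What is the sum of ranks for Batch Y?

40

Sorted (ascending): 422, 492, 592, 601, 759, 815, 830, 1007, 1112, 1112, 1171
The 2 values of 1112 occupy positions 9–10 → each gets rank 10.
Batch Y values → pooled ranks: 815→6, 1112→10, 601→4, 592→3, 1112→10, 492→2, 759→5
Rank sum = 6 + 10 + 4 + 3 + 10 + 2 + 5 = 40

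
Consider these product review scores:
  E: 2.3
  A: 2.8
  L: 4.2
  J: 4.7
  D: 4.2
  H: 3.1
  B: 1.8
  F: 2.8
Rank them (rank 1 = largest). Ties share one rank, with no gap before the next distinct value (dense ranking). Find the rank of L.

2

Sorted (descending): 4.7, 4.2, 4.2, 3.1, 2.8, 2.8, 2.3, 1.8
The 2 values of 4.2 share dense rank 2.
The 2 values of 2.8 share dense rank 4.
Remaining distinct values take the next consecutive integers.
L has value 4.2 → rank 2.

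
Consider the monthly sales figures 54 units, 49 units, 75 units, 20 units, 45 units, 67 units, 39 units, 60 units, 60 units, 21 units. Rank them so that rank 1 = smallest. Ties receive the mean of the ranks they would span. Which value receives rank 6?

54

Sorted (ascending): 20, 21, 39, 45, 49, 54, 60, 60, 67, 75
The 2 values of 60 occupy positions 7–8 → average rank (7+8)/2 = 7.5.
Rank 6 → value 54.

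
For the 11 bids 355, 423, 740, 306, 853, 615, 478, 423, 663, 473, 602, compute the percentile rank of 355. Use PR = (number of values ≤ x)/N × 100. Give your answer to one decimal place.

N = 11.
Strictly below 355: 1. Equal to 355: 1.
PR = 2/11 × 100 = 18.2

18.2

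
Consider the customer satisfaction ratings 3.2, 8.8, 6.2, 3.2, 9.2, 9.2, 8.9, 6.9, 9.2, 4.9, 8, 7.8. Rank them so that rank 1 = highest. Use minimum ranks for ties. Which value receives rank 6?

Sorted (descending): 9.2, 9.2, 9.2, 8.9, 8.8, 8, 7.8, 6.9, 6.2, 4.9, 3.2, 3.2
The 3 values of 9.2 occupy positions 1–3 → each gets rank 1.
The 2 values of 3.2 occupy positions 11–12 → each gets rank 11.
Rank 6 → value 8.

8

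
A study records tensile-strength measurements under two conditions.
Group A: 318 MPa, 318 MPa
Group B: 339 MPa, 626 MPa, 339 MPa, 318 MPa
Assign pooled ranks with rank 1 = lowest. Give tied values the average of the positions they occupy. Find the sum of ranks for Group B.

Sorted (ascending): 318, 318, 318, 339, 339, 626
The 3 values of 318 occupy positions 1–3 → average rank 2.
The 2 values of 339 occupy positions 4–5 → average rank (4+5)/2 = 4.5.
Group B values → pooled ranks: 339→4.5, 626→6, 339→4.5, 318→2
Rank sum = 4.5 + 6 + 4.5 + 2 = 17

17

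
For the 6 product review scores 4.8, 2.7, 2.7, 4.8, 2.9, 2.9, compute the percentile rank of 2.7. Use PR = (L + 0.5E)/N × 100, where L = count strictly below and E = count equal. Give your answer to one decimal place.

N = 6.
Strictly below 2.7: 0. Equal to 2.7: 2.
PR = (0 + 0.5·2)/6 × 100 = 16.7

16.7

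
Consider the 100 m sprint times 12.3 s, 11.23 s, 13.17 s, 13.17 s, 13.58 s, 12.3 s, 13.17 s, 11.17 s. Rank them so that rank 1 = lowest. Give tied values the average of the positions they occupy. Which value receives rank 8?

Sorted (ascending): 11.17, 11.23, 12.3, 12.3, 13.17, 13.17, 13.17, 13.58
The 2 values of 12.3 occupy positions 3–4 → average rank (3+4)/2 = 3.5.
The 3 values of 13.17 occupy positions 5–7 → average rank 6.
Rank 8 → value 13.58.

13.58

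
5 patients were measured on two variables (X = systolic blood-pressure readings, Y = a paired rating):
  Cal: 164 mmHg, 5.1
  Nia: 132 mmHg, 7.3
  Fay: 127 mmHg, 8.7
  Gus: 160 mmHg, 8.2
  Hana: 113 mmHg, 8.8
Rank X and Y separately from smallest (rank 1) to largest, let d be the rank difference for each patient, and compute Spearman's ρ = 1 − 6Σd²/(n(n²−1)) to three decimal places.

Ranks of variable 1: 5, 3, 2, 4, 1
Ranks of variable 2: 1, 2, 4, 3, 5
d = r₁ − r₂: 4, 1, -2, 1, -4
d²: 16, 1, 4, 1, 16; Σd² = 38
ρ = 1 − 6·38/(5·24) = 1 − 228/120 = -0.900

-0.900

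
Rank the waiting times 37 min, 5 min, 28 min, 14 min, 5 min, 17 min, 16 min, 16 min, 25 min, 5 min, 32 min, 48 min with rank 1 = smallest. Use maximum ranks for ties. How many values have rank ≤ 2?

0

Sorted (ascending): 5, 5, 5, 14, 16, 16, 17, 25, 28, 32, 37, 48
The 3 values of 5 occupy positions 1–3 → each gets rank 3.
The 2 values of 16 occupy positions 5–6 → each gets rank 6.
Ranks ≤ 2: {} → 0 values.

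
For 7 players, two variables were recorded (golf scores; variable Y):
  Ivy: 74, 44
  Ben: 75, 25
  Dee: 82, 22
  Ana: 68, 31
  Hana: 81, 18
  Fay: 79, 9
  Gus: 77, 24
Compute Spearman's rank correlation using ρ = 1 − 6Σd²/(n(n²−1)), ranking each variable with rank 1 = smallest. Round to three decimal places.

-0.821

Ranks of variable 1: 2, 3, 7, 1, 6, 5, 4
Ranks of variable 2: 7, 5, 3, 6, 2, 1, 4
d = r₁ − r₂: -5, -2, 4, -5, 4, 4, 0
d²: 25, 4, 16, 25, 16, 16, 0; Σd² = 102
ρ = 1 − 6·102/(7·48) = 1 − 612/336 = -0.821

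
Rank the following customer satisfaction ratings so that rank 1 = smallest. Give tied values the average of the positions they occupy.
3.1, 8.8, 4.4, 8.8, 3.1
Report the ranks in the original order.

1.5, 4.5, 3, 4.5, 1.5

Sorted (ascending): 3.1, 3.1, 4.4, 8.8, 8.8
The 2 values of 3.1 occupy positions 1–2 → average rank (1+2)/2 = 1.5.
The 2 values of 8.8 occupy positions 4–5 → average rank (4+5)/2 = 4.5.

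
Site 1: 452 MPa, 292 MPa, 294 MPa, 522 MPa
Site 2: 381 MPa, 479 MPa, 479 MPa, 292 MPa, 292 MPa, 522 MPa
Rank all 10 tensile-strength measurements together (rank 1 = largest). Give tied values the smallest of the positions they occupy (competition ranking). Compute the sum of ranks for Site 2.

Sorted (descending): 522, 522, 479, 479, 452, 381, 294, 292, 292, 292
The 2 values of 522 occupy positions 1–2 → each gets rank 1.
The 2 values of 479 occupy positions 3–4 → each gets rank 3.
The 3 values of 292 occupy positions 8–10 → each gets rank 8.
Site 2 values → pooled ranks: 381→6, 479→3, 479→3, 292→8, 292→8, 522→1
Rank sum = 6 + 3 + 3 + 8 + 8 + 1 = 29

29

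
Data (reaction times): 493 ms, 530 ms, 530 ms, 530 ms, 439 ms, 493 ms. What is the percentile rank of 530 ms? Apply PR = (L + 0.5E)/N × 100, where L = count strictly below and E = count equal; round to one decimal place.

N = 6.
Strictly below 530: 3. Equal to 530: 3.
PR = (3 + 0.5·3)/6 × 100 = 75.0

75.0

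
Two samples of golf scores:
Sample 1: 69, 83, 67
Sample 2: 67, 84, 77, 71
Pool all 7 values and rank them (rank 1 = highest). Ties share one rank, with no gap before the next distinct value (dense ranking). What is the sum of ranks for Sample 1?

Sorted (descending): 84, 83, 77, 71, 69, 67, 67
The 2 values of 67 share dense rank 6.
Remaining distinct values take the next consecutive integers.
Sample 1 values → pooled ranks: 69→5, 83→2, 67→6
Rank sum = 5 + 2 + 6 = 13

13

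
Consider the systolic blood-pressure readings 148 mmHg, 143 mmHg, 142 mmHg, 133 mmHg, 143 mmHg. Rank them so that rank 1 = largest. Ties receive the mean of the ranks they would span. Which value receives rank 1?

Sorted (descending): 148, 143, 143, 142, 133
The 2 values of 143 occupy positions 2–3 → average rank (2+3)/2 = 2.5.
Rank 1 → value 148.

148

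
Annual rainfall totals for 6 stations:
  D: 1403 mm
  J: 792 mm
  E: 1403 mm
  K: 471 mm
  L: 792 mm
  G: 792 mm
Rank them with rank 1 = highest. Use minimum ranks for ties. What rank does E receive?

1

Sorted (descending): 1403, 1403, 792, 792, 792, 471
The 2 values of 1403 occupy positions 1–2 → each gets rank 1.
The 3 values of 792 occupy positions 3–5 → each gets rank 3.
E has value 1403 mm → rank 1.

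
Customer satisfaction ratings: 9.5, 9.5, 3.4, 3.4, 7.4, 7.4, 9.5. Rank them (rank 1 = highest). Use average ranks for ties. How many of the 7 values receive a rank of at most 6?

Sorted (descending): 9.5, 9.5, 9.5, 7.4, 7.4, 3.4, 3.4
The 3 values of 9.5 occupy positions 1–3 → average rank 2.
The 2 values of 7.4 occupy positions 4–5 → average rank (4+5)/2 = 4.5.
The 2 values of 3.4 occupy positions 6–7 → average rank (6+7)/2 = 6.5.
Ranks ≤ 6: {2, 2, 2, 4.5, 4.5} → 5 values.

5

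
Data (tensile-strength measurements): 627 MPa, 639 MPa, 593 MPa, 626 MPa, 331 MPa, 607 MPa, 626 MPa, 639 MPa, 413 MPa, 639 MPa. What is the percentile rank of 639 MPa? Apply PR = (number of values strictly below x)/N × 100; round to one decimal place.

70.0

N = 10.
Strictly below 639: 7. Equal to 639: 3.
PR = 7/10 × 100 = 70.0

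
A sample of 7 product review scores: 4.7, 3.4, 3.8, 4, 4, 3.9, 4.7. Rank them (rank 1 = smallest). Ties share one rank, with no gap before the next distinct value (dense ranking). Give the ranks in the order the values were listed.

5, 1, 2, 4, 4, 3, 5

Sorted (ascending): 3.4, 3.8, 3.9, 4, 4, 4.7, 4.7
The 2 values of 4 share dense rank 4.
The 2 values of 4.7 share dense rank 5.
Remaining distinct values take the next consecutive integers.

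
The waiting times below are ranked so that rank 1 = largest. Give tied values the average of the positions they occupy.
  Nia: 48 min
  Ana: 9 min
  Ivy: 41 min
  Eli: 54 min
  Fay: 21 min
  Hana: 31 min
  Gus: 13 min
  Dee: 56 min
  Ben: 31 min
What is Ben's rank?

5.5

Sorted (descending): 56, 54, 48, 41, 31, 31, 21, 13, 9
The 2 values of 31 occupy positions 5–6 → average rank (5+6)/2 = 5.5.
Ben has value 31 min → rank 5.5.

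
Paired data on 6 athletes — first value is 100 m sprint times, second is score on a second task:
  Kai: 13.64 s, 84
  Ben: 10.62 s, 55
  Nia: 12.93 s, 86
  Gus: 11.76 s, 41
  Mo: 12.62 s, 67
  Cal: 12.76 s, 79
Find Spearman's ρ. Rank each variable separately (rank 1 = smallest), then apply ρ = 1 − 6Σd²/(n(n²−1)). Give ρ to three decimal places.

Ranks of variable 1: 6, 1, 5, 2, 3, 4
Ranks of variable 2: 5, 2, 6, 1, 3, 4
d = r₁ − r₂: 1, -1, -1, 1, 0, 0
d²: 1, 1, 1, 1, 0, 0; Σd² = 4
ρ = 1 − 6·4/(6·35) = 1 − 24/210 = 0.886

0.886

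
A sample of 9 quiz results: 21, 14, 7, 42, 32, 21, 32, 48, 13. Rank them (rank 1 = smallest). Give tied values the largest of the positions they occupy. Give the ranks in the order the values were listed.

Sorted (ascending): 7, 13, 14, 21, 21, 32, 32, 42, 48
The 2 values of 21 occupy positions 4–5 → each gets rank 5.
The 2 values of 32 occupy positions 6–7 → each gets rank 7.

5, 3, 1, 8, 7, 5, 7, 9, 2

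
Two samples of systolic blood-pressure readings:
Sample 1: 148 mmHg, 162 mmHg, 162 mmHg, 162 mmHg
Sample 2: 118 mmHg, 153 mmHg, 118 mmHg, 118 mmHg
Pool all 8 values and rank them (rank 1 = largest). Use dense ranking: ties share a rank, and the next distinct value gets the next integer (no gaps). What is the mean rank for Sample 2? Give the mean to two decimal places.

3.50

Sorted (descending): 162, 162, 162, 153, 148, 118, 118, 118
The 3 values of 162 share dense rank 1.
The 3 values of 118 share dense rank 4.
Remaining distinct values take the next consecutive integers.
Sample 2 values → pooled ranks: 118→4, 153→2, 118→4, 118→4
Mean rank = (4 + 2 + 4 + 4) / 4 = 3.50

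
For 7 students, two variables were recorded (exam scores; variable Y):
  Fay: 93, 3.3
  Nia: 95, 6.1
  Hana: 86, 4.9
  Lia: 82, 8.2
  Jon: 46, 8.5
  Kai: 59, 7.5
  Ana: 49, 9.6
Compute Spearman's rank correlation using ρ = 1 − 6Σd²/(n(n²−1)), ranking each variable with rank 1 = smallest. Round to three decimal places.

-0.821

Ranks of variable 1: 6, 7, 5, 4, 1, 3, 2
Ranks of variable 2: 1, 3, 2, 5, 6, 4, 7
d = r₁ − r₂: 5, 4, 3, -1, -5, -1, -5
d²: 25, 16, 9, 1, 25, 1, 25; Σd² = 102
ρ = 1 − 6·102/(7·48) = 1 − 612/336 = -0.821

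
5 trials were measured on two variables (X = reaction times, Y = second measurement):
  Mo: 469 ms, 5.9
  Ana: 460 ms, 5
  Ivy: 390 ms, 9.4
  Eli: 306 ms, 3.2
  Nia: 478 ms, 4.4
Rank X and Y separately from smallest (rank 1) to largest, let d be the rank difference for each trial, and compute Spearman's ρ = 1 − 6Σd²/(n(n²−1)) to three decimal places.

Ranks of variable 1: 4, 3, 2, 1, 5
Ranks of variable 2: 4, 3, 5, 1, 2
d = r₁ − r₂: 0, 0, -3, 0, 3
d²: 0, 0, 9, 0, 9; Σd² = 18
ρ = 1 − 6·18/(5·24) = 1 − 108/120 = 0.100

0.100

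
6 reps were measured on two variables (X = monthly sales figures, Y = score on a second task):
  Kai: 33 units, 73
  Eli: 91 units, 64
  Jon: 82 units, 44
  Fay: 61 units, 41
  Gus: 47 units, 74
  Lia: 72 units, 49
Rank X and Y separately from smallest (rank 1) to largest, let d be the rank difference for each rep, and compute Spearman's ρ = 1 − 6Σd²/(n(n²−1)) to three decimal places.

-0.429

Ranks of variable 1: 1, 6, 5, 3, 2, 4
Ranks of variable 2: 5, 4, 2, 1, 6, 3
d = r₁ − r₂: -4, 2, 3, 2, -4, 1
d²: 16, 4, 9, 4, 16, 1; Σd² = 50
ρ = 1 − 6·50/(6·35) = 1 − 300/210 = -0.429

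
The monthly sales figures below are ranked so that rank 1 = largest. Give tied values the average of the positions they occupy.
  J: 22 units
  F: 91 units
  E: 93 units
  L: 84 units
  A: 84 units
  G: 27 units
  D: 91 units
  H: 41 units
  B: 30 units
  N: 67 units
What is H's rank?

7

Sorted (descending): 93, 91, 91, 84, 84, 67, 41, 30, 27, 22
The 2 values of 91 occupy positions 2–3 → average rank (2+3)/2 = 2.5.
The 2 values of 84 occupy positions 4–5 → average rank (4+5)/2 = 4.5.
H has value 41 units → rank 7.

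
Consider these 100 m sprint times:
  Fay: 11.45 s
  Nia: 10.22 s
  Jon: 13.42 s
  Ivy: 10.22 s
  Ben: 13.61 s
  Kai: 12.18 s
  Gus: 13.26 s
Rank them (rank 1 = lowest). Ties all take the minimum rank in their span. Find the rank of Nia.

Sorted (ascending): 10.22, 10.22, 11.45, 12.18, 13.26, 13.42, 13.61
The 2 values of 10.22 occupy positions 1–2 → each gets rank 1.
Nia has value 10.22 s → rank 1.

1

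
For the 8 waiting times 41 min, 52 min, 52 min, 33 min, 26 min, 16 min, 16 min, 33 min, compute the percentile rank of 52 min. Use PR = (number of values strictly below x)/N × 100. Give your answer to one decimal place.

N = 8.
Strictly below 52: 6. Equal to 52: 2.
PR = 6/8 × 100 = 75.0

75.0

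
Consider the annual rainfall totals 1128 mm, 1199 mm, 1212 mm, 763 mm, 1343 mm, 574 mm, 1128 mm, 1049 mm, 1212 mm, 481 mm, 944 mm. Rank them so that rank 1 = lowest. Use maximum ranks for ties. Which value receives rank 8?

Sorted (ascending): 481, 574, 763, 944, 1049, 1128, 1128, 1199, 1212, 1212, 1343
The 2 values of 1128 occupy positions 6–7 → each gets rank 7.
The 2 values of 1212 occupy positions 9–10 → each gets rank 10.
Rank 8 → value 1199.

1199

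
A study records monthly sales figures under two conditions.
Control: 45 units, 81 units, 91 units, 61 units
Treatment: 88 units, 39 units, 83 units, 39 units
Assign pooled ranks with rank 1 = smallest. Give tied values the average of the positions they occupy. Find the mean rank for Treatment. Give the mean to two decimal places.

4.00

Sorted (ascending): 39, 39, 45, 61, 81, 83, 88, 91
The 2 values of 39 occupy positions 1–2 → average rank (1+2)/2 = 1.5.
Treatment values → pooled ranks: 88→7, 39→1.5, 83→6, 39→1.5
Mean rank = (7 + 1.5 + 6 + 1.5) / 4 = 4.00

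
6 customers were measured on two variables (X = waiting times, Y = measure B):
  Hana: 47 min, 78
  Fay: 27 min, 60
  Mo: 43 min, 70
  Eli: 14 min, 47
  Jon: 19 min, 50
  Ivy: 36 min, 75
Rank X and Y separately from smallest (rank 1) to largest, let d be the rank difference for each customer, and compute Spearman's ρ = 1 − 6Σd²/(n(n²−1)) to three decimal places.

Ranks of variable 1: 6, 3, 5, 1, 2, 4
Ranks of variable 2: 6, 3, 4, 1, 2, 5
d = r₁ − r₂: 0, 0, 1, 0, 0, -1
d²: 0, 0, 1, 0, 0, 1; Σd² = 2
ρ = 1 − 6·2/(6·35) = 1 − 12/210 = 0.943

0.943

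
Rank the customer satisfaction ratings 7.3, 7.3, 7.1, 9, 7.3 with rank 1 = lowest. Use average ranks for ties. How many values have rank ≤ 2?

1

Sorted (ascending): 7.1, 7.3, 7.3, 7.3, 9
The 3 values of 7.3 occupy positions 2–4 → average rank 3.
Ranks ≤ 2: {1} → 1 value.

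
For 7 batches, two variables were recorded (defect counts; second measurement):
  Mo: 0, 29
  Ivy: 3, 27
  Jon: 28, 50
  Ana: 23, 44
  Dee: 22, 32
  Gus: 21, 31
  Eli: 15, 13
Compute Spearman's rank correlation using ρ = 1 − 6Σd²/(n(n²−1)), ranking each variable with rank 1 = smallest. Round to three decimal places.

0.857

Ranks of variable 1: 1, 2, 7, 6, 5, 4, 3
Ranks of variable 2: 3, 2, 7, 6, 5, 4, 1
d = r₁ − r₂: -2, 0, 0, 0, 0, 0, 2
d²: 4, 0, 0, 0, 0, 0, 4; Σd² = 8
ρ = 1 − 6·8/(7·48) = 1 − 48/336 = 0.857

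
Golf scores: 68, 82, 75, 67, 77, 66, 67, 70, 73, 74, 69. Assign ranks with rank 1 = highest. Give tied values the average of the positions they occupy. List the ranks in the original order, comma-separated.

Sorted (descending): 82, 77, 75, 74, 73, 70, 69, 68, 67, 67, 66
The 2 values of 67 occupy positions 9–10 → average rank (9+10)/2 = 9.5.

8, 1, 3, 9.5, 2, 11, 9.5, 6, 5, 4, 7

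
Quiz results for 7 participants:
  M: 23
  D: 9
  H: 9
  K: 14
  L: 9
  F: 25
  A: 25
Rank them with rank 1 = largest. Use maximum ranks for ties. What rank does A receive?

Sorted (descending): 25, 25, 23, 14, 9, 9, 9
The 2 values of 25 occupy positions 1–2 → each gets rank 2.
The 3 values of 9 occupy positions 5–7 → each gets rank 7.
A has value 25 → rank 2.

2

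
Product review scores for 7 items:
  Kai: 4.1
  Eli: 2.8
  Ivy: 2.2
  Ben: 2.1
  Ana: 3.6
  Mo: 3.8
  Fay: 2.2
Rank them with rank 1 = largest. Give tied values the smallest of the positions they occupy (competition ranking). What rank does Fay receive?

5

Sorted (descending): 4.1, 3.8, 3.6, 2.8, 2.2, 2.2, 2.1
The 2 values of 2.2 occupy positions 5–6 → each gets rank 5.
Fay has value 2.2 → rank 5.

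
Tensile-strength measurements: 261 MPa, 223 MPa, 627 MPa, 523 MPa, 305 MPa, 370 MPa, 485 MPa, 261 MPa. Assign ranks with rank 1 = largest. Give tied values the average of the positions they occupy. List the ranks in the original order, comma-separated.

6.5, 8, 1, 2, 5, 4, 3, 6.5

Sorted (descending): 627, 523, 485, 370, 305, 261, 261, 223
The 2 values of 261 occupy positions 6–7 → average rank (6+7)/2 = 6.5.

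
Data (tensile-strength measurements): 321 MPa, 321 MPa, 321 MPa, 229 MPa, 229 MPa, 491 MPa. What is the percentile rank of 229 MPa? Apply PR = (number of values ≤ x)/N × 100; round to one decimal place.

33.3

N = 6.
Strictly below 229: 0. Equal to 229: 2.
PR = 2/6 × 100 = 33.3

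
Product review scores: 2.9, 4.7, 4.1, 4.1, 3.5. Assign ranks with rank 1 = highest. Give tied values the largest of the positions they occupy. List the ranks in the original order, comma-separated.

5, 1, 3, 3, 4

Sorted (descending): 4.7, 4.1, 4.1, 3.5, 2.9
The 2 values of 4.1 occupy positions 2–3 → each gets rank 3.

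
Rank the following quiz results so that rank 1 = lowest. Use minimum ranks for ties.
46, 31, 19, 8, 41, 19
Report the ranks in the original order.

6, 4, 2, 1, 5, 2

Sorted (ascending): 8, 19, 19, 31, 41, 46
The 2 values of 19 occupy positions 2–3 → each gets rank 2.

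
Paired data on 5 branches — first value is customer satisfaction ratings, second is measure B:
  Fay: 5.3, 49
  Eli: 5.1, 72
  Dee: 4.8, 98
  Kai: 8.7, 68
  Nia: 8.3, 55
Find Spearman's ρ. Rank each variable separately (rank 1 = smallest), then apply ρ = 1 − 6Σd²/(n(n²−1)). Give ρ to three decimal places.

Ranks of variable 1: 3, 2, 1, 5, 4
Ranks of variable 2: 1, 4, 5, 3, 2
d = r₁ − r₂: 2, -2, -4, 2, 2
d²: 4, 4, 16, 4, 4; Σd² = 32
ρ = 1 − 6·32/(5·24) = 1 − 192/120 = -0.600

-0.600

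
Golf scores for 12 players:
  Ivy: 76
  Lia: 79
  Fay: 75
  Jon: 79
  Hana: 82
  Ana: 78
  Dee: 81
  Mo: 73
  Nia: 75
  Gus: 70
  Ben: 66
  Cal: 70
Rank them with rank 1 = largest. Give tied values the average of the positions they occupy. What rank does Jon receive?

3.5

Sorted (descending): 82, 81, 79, 79, 78, 76, 75, 75, 73, 70, 70, 66
The 2 values of 79 occupy positions 3–4 → average rank (3+4)/2 = 3.5.
The 2 values of 75 occupy positions 7–8 → average rank (7+8)/2 = 7.5.
The 2 values of 70 occupy positions 10–11 → average rank (10+11)/2 = 10.5.
Jon has value 79 → rank 3.5.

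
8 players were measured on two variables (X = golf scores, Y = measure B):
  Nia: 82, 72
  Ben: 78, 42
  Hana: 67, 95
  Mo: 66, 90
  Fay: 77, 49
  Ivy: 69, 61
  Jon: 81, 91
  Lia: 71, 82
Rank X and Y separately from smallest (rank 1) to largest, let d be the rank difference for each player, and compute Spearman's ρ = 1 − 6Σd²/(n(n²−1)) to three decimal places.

Ranks of variable 1: 8, 6, 2, 1, 5, 3, 7, 4
Ranks of variable 2: 4, 1, 8, 6, 2, 3, 7, 5
d = r₁ − r₂: 4, 5, -6, -5, 3, 0, 0, -1
d²: 16, 25, 36, 25, 9, 0, 0, 1; Σd² = 112
ρ = 1 − 6·112/(8·63) = 1 − 672/504 = -0.333

-0.333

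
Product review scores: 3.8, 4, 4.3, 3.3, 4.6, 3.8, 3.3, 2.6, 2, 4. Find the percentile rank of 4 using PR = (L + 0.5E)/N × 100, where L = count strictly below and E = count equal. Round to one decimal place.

70.0

N = 10.
Strictly below 4: 6. Equal to 4: 2.
PR = (6 + 0.5·2)/10 × 100 = 70.0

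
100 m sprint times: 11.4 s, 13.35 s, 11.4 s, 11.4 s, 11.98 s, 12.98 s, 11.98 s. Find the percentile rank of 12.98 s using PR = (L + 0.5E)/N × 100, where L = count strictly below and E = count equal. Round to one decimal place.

N = 7.
Strictly below 12.98: 5. Equal to 12.98: 1.
PR = (5 + 0.5·1)/7 × 100 = 78.6

78.6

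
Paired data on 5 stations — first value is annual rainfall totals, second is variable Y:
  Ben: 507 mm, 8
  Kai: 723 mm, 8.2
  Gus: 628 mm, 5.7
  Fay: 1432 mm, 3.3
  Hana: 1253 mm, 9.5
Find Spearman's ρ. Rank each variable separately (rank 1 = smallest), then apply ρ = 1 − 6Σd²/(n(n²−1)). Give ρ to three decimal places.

Ranks of variable 1: 1, 3, 2, 5, 4
Ranks of variable 2: 3, 4, 2, 1, 5
d = r₁ − r₂: -2, -1, 0, 4, -1
d²: 4, 1, 0, 16, 1; Σd² = 22
ρ = 1 − 6·22/(5·24) = 1 − 132/120 = -0.100

-0.100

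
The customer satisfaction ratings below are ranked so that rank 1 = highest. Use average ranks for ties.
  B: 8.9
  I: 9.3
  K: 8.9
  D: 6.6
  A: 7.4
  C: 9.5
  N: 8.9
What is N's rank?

Sorted (descending): 9.5, 9.3, 8.9, 8.9, 8.9, 7.4, 6.6
The 3 values of 8.9 occupy positions 3–5 → average rank 4.
N has value 8.9 → rank 4.

4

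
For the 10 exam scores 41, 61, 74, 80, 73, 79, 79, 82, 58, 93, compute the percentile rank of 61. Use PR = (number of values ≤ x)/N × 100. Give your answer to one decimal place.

N = 10.
Strictly below 61: 2. Equal to 61: 1.
PR = 3/10 × 100 = 30.0

30.0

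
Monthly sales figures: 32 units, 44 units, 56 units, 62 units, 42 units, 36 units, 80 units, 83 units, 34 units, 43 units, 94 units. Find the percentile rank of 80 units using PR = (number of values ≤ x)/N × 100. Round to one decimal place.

N = 11.
Strictly below 80: 8. Equal to 80: 1.
PR = 9/11 × 100 = 81.8

81.8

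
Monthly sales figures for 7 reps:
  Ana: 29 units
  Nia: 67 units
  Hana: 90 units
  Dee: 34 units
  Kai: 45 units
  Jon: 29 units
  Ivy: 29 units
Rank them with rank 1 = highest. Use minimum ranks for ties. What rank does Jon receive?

Sorted (descending): 90, 67, 45, 34, 29, 29, 29
The 3 values of 29 occupy positions 5–7 → each gets rank 5.
Jon has value 29 units → rank 5.

5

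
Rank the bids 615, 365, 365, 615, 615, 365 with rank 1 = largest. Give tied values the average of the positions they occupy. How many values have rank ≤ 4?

Sorted (descending): 615, 615, 615, 365, 365, 365
The 3 values of 615 occupy positions 1–3 → average rank 2.
The 3 values of 365 occupy positions 4–6 → average rank 5.
Ranks ≤ 4: {2, 2, 2} → 3 values.

3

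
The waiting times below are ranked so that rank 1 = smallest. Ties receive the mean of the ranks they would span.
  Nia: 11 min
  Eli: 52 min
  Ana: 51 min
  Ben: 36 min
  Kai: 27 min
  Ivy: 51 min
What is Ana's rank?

4.5

Sorted (ascending): 11, 27, 36, 51, 51, 52
The 2 values of 51 occupy positions 4–5 → average rank (4+5)/2 = 4.5.
Ana has value 51 min → rank 4.5.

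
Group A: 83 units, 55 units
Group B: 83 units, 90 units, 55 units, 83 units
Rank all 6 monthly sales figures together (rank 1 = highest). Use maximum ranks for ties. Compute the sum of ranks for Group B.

Sorted (descending): 90, 83, 83, 83, 55, 55
The 3 values of 83 occupy positions 2–4 → each gets rank 4.
The 2 values of 55 occupy positions 5–6 → each gets rank 6.
Group B values → pooled ranks: 83→4, 90→1, 55→6, 83→4
Rank sum = 4 + 1 + 6 + 4 = 15

15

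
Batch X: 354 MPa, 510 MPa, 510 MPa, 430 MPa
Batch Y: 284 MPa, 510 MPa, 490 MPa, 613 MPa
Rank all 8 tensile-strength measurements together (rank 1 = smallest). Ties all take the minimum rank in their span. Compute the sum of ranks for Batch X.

15

Sorted (ascending): 284, 354, 430, 490, 510, 510, 510, 613
The 3 values of 510 occupy positions 5–7 → each gets rank 5.
Batch X values → pooled ranks: 354→2, 510→5, 510→5, 430→3
Rank sum = 2 + 5 + 5 + 3 = 15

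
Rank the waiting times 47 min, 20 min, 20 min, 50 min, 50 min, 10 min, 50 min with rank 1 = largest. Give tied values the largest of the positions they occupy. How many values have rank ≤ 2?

Sorted (descending): 50, 50, 50, 47, 20, 20, 10
The 3 values of 50 occupy positions 1–3 → each gets rank 3.
The 2 values of 20 occupy positions 5–6 → each gets rank 6.
Ranks ≤ 2: {} → 0 values.

0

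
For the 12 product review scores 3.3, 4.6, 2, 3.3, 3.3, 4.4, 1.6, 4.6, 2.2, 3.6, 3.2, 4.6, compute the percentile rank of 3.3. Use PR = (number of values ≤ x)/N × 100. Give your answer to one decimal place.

N = 12.
Strictly below 3.3: 4. Equal to 3.3: 3.
PR = 7/12 × 100 = 58.3

58.3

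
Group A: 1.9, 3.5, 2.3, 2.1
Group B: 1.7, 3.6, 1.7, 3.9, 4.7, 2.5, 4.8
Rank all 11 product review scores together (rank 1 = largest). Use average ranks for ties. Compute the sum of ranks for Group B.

37

Sorted (descending): 4.8, 4.7, 3.9, 3.6, 3.5, 2.5, 2.3, 2.1, 1.9, 1.7, 1.7
The 2 values of 1.7 occupy positions 10–11 → average rank (10+11)/2 = 10.5.
Group B values → pooled ranks: 1.7→10.5, 3.6→4, 1.7→10.5, 3.9→3, 4.7→2, 2.5→6, 4.8→1
Rank sum = 10.5 + 4 + 10.5 + 3 + 2 + 6 + 1 = 37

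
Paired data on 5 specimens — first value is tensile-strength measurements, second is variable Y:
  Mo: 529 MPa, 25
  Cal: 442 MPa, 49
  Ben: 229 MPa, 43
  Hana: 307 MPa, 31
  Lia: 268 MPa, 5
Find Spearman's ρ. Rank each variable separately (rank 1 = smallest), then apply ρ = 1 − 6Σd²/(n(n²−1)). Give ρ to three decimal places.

Ranks of variable 1: 5, 4, 1, 3, 2
Ranks of variable 2: 2, 5, 4, 3, 1
d = r₁ − r₂: 3, -1, -3, 0, 1
d²: 9, 1, 9, 0, 1; Σd² = 20
ρ = 1 − 6·20/(5·24) = 1 − 120/120 = 0.000

0.000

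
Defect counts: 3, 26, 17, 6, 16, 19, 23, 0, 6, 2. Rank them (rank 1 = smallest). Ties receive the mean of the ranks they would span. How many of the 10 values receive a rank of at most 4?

3

Sorted (ascending): 0, 2, 3, 6, 6, 16, 17, 19, 23, 26
The 2 values of 6 occupy positions 4–5 → average rank (4+5)/2 = 4.5.
Ranks ≤ 4: {1, 2, 3} → 3 values.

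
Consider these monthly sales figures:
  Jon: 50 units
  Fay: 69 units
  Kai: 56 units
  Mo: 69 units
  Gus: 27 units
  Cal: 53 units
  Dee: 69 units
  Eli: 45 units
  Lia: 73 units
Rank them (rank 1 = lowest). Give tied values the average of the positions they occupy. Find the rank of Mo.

Sorted (ascending): 27, 45, 50, 53, 56, 69, 69, 69, 73
The 3 values of 69 occupy positions 6–8 → average rank 7.
Mo has value 69 units → rank 7.

7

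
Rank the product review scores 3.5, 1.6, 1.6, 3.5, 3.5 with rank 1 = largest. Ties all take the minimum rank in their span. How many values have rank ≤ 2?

3

Sorted (descending): 3.5, 3.5, 3.5, 1.6, 1.6
The 3 values of 3.5 occupy positions 1–3 → each gets rank 1.
The 2 values of 1.6 occupy positions 4–5 → each gets rank 4.
Ranks ≤ 2: {1, 1, 1} → 3 values.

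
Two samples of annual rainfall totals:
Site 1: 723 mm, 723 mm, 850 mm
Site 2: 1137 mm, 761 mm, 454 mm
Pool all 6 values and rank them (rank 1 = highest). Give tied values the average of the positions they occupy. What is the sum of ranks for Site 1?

Sorted (descending): 1137, 850, 761, 723, 723, 454
The 2 values of 723 occupy positions 4–5 → average rank (4+5)/2 = 4.5.
Site 1 values → pooled ranks: 723→4.5, 723→4.5, 850→2
Rank sum = 4.5 + 4.5 + 2 = 11

11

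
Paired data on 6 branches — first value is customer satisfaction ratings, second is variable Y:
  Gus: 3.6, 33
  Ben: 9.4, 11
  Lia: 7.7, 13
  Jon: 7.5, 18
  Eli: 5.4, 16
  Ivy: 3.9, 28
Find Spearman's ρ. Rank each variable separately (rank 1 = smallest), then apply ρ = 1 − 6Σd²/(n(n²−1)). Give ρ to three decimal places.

-0.943

Ranks of variable 1: 1, 6, 5, 4, 3, 2
Ranks of variable 2: 6, 1, 2, 4, 3, 5
d = r₁ − r₂: -5, 5, 3, 0, 0, -3
d²: 25, 25, 9, 0, 0, 9; Σd² = 68
ρ = 1 − 6·68/(6·35) = 1 − 408/210 = -0.943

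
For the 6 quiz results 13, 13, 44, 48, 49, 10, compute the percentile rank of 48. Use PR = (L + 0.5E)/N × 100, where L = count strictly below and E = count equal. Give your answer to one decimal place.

75.0

N = 6.
Strictly below 48: 4. Equal to 48: 1.
PR = (4 + 0.5·1)/6 × 100 = 75.0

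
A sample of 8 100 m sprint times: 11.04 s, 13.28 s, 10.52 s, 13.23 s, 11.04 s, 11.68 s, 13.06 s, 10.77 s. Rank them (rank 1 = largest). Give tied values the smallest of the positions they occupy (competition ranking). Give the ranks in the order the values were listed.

Sorted (descending): 13.28, 13.23, 13.06, 11.68, 11.04, 11.04, 10.77, 10.52
The 2 values of 11.04 occupy positions 5–6 → each gets rank 5.

5, 1, 8, 2, 5, 4, 3, 7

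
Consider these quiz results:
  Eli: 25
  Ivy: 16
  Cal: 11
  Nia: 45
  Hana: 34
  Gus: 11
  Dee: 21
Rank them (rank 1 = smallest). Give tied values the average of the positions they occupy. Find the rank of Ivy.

3

Sorted (ascending): 11, 11, 16, 21, 25, 34, 45
The 2 values of 11 occupy positions 1–2 → average rank (1+2)/2 = 1.5.
Ivy has value 16 → rank 3.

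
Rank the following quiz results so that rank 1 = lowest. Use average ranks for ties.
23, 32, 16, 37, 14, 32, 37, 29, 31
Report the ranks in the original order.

Sorted (ascending): 14, 16, 23, 29, 31, 32, 32, 37, 37
The 2 values of 32 occupy positions 6–7 → average rank (6+7)/2 = 6.5.
The 2 values of 37 occupy positions 8–9 → average rank (8+9)/2 = 8.5.

3, 6.5, 2, 8.5, 1, 6.5, 8.5, 4, 5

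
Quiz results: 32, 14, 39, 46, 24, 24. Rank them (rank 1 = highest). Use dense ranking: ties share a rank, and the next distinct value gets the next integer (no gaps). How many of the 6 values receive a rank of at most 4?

Sorted (descending): 46, 39, 32, 24, 24, 14
The 2 values of 24 share dense rank 4.
Remaining distinct values take the next consecutive integers.
Ranks ≤ 4: {1, 2, 3, 4, 4} → 5 values.

5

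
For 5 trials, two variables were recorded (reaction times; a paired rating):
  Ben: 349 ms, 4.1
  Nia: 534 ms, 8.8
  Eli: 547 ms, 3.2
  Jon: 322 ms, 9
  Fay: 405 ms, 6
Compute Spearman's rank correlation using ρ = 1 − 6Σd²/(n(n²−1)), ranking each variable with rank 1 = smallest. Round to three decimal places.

-0.600

Ranks of variable 1: 2, 4, 5, 1, 3
Ranks of variable 2: 2, 4, 1, 5, 3
d = r₁ − r₂: 0, 0, 4, -4, 0
d²: 0, 0, 16, 16, 0; Σd² = 32
ρ = 1 − 6·32/(5·24) = 1 − 192/120 = -0.600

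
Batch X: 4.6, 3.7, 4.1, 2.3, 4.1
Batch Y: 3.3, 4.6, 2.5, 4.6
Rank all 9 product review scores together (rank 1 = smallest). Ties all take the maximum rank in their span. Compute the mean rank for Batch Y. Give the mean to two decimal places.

Sorted (ascending): 2.3, 2.5, 3.3, 3.7, 4.1, 4.1, 4.6, 4.6, 4.6
The 2 values of 4.1 occupy positions 5–6 → each gets rank 6.
The 3 values of 4.6 occupy positions 7–9 → each gets rank 9.
Batch Y values → pooled ranks: 3.3→3, 4.6→9, 2.5→2, 4.6→9
Mean rank = (3 + 9 + 2 + 9) / 4 = 5.75

5.75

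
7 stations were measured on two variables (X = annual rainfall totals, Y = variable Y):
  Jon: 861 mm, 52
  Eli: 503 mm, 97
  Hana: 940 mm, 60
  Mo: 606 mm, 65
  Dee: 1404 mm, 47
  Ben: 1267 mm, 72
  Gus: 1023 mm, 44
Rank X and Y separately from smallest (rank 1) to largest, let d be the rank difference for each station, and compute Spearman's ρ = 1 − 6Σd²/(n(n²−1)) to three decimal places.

Ranks of variable 1: 3, 1, 4, 2, 7, 6, 5
Ranks of variable 2: 3, 7, 4, 5, 2, 6, 1
d = r₁ − r₂: 0, -6, 0, -3, 5, 0, 4
d²: 0, 36, 0, 9, 25, 0, 16; Σd² = 86
ρ = 1 − 6·86/(7·48) = 1 − 516/336 = -0.536

-0.536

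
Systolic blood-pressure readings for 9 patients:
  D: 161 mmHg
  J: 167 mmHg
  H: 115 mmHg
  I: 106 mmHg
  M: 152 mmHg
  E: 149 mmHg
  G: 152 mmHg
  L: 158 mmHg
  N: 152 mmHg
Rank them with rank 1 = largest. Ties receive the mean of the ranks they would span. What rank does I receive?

Sorted (descending): 167, 161, 158, 152, 152, 152, 149, 115, 106
The 3 values of 152 occupy positions 4–6 → average rank 5.
I has value 106 mmHg → rank 9.

9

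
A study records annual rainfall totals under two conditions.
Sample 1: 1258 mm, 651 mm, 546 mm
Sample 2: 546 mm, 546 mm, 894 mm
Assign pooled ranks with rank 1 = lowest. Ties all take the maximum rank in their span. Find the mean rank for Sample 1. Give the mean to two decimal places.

4.33

Sorted (ascending): 546, 546, 546, 651, 894, 1258
The 3 values of 546 occupy positions 1–3 → each gets rank 3.
Sample 1 values → pooled ranks: 1258→6, 651→4, 546→3
Mean rank = (6 + 4 + 3) / 3 = 4.33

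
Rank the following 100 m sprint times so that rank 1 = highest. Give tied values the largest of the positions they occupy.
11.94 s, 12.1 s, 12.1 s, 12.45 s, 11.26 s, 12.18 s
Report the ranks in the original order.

Sorted (descending): 12.45, 12.18, 12.1, 12.1, 11.94, 11.26
The 2 values of 12.1 occupy positions 3–4 → each gets rank 4.

5, 4, 4, 1, 6, 2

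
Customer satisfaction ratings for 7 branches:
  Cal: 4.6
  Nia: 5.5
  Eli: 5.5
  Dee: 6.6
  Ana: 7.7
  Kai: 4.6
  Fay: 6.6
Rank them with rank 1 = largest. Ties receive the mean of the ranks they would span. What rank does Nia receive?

4.5

Sorted (descending): 7.7, 6.6, 6.6, 5.5, 5.5, 4.6, 4.6
The 2 values of 6.6 occupy positions 2–3 → average rank (2+3)/2 = 2.5.
The 2 values of 5.5 occupy positions 4–5 → average rank (4+5)/2 = 4.5.
The 2 values of 4.6 occupy positions 6–7 → average rank (6+7)/2 = 6.5.
Nia has value 5.5 → rank 4.5.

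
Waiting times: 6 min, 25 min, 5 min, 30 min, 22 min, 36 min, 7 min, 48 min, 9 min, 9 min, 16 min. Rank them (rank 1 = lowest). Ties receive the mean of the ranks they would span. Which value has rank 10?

Sorted (ascending): 5, 6, 7, 9, 9, 16, 22, 25, 30, 36, 48
The 2 values of 9 occupy positions 4–5 → average rank (4+5)/2 = 4.5.
Rank 10 → value 36.

36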